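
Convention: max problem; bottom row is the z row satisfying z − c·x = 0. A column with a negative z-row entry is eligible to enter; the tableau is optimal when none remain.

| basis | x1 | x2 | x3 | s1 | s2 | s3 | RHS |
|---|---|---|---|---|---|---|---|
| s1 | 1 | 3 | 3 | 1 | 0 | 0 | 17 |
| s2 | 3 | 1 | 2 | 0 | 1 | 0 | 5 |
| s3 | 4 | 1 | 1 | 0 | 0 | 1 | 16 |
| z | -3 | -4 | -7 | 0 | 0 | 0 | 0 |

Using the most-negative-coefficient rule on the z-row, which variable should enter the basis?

Negative z-row entries: x1: -3, x2: -4, x3: -7.
The most negative is -7 in column x3, so x3 enters.

x3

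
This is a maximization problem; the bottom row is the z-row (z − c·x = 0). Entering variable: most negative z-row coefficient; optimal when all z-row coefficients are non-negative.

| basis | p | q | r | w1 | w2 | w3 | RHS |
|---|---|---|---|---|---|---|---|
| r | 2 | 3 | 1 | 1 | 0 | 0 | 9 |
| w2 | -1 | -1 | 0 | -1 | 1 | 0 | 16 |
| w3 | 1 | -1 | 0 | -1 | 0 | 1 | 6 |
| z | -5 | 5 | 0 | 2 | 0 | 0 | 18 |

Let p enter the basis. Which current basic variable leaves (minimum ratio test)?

Column p entries and ratios — r: 9/2 = 9/2; w2: -1 ≤ 0, skip; w3: 6/1 = 6.
Smallest ratio is 9/2 in the row of r, so r leaves.

r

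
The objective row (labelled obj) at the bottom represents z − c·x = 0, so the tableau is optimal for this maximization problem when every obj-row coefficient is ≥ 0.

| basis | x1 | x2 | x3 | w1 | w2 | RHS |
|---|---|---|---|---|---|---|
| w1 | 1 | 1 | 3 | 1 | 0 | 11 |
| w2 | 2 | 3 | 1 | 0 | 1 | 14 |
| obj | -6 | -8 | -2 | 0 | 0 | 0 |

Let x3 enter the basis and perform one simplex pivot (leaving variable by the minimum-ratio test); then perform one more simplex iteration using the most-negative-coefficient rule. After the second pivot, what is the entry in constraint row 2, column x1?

5/8

Ratio test on column x3 — row 1: 11/3 = 11/3; row 2: 14/1 = 14. Minimum is 11/3 at row 1 (w1 leaves); pivot element 3.
Divide row 1 by 3; eliminate column x3 from the other rows.
Second iteration: most negative obj-row entry is -22/3 in column x2, so x2 enters.
Ratio test on column x2 — row 1: (11/3)/(1/3) = 11; row 2: (31/3)/(8/3) = 31/8. Minimum is 31/8 at row 2 (w2 leaves); pivot element 8/3.
Divide row 2 by 8/3; eliminate column x2 from the other rows.
After both pivots, the entry at constraint row 2, column x1 is 5/8.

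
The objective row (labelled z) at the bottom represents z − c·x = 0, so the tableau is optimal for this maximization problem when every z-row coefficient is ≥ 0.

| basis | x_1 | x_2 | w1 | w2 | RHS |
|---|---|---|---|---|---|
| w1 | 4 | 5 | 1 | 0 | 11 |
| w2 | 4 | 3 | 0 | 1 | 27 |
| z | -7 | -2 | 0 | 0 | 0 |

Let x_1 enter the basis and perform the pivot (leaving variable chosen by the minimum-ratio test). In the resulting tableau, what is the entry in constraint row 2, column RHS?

16

Ratio test on column x_1 — row 1: 11/4 = 11/4; row 2: 27/4 = 27/4. Minimum is 11/4 at row 1 (w1 leaves); pivot element 4.
Divide row 1 by 4; eliminate column x_1 from the other rows.
Row 2 update in column RHS: 27 − 4·(11/4) = 16.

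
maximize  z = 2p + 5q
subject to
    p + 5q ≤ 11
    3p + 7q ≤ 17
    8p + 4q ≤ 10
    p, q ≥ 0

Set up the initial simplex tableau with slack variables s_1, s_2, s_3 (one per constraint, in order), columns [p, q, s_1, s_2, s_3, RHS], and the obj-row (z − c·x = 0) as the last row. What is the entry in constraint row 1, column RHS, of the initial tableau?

The RHS of constraint 1 is b_1 = 11.

11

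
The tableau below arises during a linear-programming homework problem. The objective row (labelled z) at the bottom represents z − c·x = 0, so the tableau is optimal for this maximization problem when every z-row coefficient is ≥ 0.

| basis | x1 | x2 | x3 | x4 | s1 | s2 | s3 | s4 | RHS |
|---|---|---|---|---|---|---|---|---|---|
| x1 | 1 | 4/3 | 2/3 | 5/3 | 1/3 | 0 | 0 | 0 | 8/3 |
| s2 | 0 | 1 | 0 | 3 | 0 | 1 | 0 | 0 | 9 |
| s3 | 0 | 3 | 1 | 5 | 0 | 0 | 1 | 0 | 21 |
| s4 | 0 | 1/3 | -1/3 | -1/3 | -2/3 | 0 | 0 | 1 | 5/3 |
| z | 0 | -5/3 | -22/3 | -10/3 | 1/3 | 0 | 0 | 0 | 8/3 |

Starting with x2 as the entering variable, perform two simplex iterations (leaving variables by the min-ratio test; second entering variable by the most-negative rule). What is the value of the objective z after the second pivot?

32

Ratio test on column x2 — row 1: (8/3)/(4/3) = 2; row 2: 9/1 = 9; row 3: 21/3 = 7; row 4: (5/3)/(1/3) = 5. Minimum is 2 at row 1 (x1 leaves); pivot element 4/3.
Pivot on row 1; the z-row RHS becomes 8/3 − (-5/3)·2 = 6.
Next entering variable (most negative z-row entry -13/2): x3.
Ratio test on column x3 — row 1: 2/(1/2) = 4; row 2: entry -1/2 ≤ 0; row 3: entry -1/2 ≤ 0; row 4: entry -1/2 ≤ 0. Minimum is 4 at row 1 (x2 leaves); pivot element 1/2.
After the second pivot the z-row RHS is 6 − (-13/2)·4 = 32.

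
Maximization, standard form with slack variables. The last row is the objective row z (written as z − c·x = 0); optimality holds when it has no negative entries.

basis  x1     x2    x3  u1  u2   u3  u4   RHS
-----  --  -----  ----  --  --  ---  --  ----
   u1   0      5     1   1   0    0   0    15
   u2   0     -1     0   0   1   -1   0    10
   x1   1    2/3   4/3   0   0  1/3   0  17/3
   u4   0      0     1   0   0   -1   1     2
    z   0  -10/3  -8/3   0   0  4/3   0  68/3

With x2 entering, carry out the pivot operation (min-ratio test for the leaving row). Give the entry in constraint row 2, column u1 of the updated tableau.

Ratio test on column x2 — row 1: 15/5 = 3; row 2: entry -1 ≤ 0; row 3: (17/3)/(2/3) = 17/2; row 4: entry 0 ≤ 0. Minimum is 3 at row 1 (u1 leaves); pivot element 5.
Divide row 1 by 5; eliminate column x2 from the other rows.
Row 2 update in column u1: 0 − (-1)·(1/5) = 1/5.

1/5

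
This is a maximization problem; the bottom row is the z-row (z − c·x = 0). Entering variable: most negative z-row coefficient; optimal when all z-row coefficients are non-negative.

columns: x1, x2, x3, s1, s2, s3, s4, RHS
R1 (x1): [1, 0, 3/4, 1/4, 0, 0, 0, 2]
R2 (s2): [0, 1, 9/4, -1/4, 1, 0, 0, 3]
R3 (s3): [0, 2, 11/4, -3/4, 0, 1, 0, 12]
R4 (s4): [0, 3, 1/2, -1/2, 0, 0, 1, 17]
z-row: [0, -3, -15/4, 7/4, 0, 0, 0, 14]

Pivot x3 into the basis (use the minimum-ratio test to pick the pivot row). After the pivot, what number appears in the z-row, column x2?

Ratio test on column x3 — row 1: 2/(3/4) = 8/3; row 2: 3/(9/4) = 4/3; row 3: 12/(11/4) = 48/11; row 4: 17/(1/2) = 34. Minimum is 4/3 at row 2 (s2 leaves); pivot element 9/4.
Divide row 2 by 9/4; eliminate column x3 from the other rows.
z-row update in column x2: -3 − (-15/4)·(4/9) = -4/3.

-4/3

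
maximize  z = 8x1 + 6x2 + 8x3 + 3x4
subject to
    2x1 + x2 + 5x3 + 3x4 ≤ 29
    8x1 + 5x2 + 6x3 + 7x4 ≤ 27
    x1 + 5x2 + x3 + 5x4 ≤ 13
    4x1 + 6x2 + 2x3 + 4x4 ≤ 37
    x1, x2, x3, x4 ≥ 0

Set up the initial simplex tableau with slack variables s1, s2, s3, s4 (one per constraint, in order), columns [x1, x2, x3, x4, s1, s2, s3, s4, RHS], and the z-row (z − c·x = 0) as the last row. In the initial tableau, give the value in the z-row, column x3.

The z-row carries the negated objective coefficients: the x3 entry is -8.

-8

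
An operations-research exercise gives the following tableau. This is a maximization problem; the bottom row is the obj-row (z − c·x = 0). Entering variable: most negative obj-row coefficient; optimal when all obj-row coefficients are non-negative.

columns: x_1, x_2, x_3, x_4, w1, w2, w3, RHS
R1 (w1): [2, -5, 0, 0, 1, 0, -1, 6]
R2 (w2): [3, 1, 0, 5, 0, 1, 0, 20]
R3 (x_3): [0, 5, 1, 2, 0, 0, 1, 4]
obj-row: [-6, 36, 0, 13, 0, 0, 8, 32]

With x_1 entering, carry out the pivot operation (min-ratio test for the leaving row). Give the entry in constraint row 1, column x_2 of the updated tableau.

Ratio test on column x_1 — row 1: 6/2 = 3; row 2: 20/3 = 20/3; row 3: entry 0 ≤ 0. Minimum is 3 at row 1 (w1 leaves); pivot element 2.
Divide row 1 by 2; eliminate column x_1 from the other rows.
In the new row 1, the x_2 entry is the old entry divided by the pivot: (-5)/2 = -5/2.

-5/2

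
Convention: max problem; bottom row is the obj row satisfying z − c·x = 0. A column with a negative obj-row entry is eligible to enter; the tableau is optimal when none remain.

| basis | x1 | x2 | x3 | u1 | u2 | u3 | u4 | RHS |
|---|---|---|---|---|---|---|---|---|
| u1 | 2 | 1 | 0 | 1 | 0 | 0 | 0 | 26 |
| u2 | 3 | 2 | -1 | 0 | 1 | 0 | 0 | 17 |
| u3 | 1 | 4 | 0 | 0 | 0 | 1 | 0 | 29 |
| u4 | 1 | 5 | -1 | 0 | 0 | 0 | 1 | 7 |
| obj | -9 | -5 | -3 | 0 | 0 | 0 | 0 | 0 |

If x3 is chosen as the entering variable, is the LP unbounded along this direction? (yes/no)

yes

Every constraint-row entry in column x3 is ≤ 0, so increasing x3 is unbounded.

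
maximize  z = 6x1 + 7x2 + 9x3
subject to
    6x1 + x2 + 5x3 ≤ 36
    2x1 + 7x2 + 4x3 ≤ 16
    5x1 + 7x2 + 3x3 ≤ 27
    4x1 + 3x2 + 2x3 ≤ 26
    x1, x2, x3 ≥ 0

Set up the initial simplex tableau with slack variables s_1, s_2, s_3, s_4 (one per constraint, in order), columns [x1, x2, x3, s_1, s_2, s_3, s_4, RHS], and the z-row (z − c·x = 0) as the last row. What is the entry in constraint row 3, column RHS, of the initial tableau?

The RHS of constraint 3 is b_3 = 27.

27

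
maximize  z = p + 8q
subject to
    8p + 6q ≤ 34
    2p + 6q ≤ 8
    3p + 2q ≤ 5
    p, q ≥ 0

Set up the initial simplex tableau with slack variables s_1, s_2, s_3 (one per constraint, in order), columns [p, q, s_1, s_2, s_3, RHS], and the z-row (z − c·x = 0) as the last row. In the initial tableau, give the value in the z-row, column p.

-1

The z-row carries the negated objective coefficients: the p entry is -1.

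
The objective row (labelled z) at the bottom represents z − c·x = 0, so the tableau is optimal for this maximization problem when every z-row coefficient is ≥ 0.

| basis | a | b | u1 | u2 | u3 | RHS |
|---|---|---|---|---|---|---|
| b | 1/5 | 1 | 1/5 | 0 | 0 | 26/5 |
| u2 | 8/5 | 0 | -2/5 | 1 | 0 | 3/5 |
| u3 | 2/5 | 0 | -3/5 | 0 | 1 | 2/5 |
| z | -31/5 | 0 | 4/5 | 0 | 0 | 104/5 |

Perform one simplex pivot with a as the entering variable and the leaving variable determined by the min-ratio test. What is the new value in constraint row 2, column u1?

Ratio test on column a — row 1: (26/5)/(1/5) = 26; row 2: (3/5)/(8/5) = 3/8; row 3: (2/5)/(2/5) = 1. Minimum is 3/8 at row 2 (u2 leaves); pivot element 8/5.
Divide row 2 by 8/5; eliminate column a from the other rows.
In the new row 2, the u1 entry is the old entry divided by the pivot: (-2/5)/(8/5) = -1/4.

-1/4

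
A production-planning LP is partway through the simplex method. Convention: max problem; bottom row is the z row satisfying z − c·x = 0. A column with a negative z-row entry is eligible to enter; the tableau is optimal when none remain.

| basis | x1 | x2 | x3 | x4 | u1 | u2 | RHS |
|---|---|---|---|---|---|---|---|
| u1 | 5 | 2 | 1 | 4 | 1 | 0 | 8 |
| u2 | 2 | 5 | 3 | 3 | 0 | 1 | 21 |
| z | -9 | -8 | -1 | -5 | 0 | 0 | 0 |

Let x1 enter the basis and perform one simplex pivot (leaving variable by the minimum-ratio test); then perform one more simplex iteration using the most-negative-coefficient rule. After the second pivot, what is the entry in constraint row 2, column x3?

1/2

Ratio test on column x1 — row 1: 8/5 = 8/5; row 2: 21/2 = 21/2. Minimum is 8/5 at row 1 (u1 leaves); pivot element 5.
Divide row 1 by 5; eliminate column x1 from the other rows.
Second iteration: most negative z-row entry is -22/5 in column x2, so x2 enters.
Ratio test on column x2 — row 1: (8/5)/(2/5) = 4; row 2: (89/5)/(21/5) = 89/21. Minimum is 4 at row 1 (x1 leaves); pivot element 2/5.
Divide row 1 by 2/5; eliminate column x2 from the other rows.
After both pivots, the entry at constraint row 2, column x3 is 1/2.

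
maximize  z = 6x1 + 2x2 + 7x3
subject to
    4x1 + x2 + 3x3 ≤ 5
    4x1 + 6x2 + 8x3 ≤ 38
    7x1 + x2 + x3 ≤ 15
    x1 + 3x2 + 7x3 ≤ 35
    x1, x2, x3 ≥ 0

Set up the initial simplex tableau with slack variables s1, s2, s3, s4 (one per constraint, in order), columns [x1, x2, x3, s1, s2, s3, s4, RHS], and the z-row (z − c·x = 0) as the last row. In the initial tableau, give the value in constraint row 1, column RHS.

5

The RHS of constraint 1 is b_1 = 5.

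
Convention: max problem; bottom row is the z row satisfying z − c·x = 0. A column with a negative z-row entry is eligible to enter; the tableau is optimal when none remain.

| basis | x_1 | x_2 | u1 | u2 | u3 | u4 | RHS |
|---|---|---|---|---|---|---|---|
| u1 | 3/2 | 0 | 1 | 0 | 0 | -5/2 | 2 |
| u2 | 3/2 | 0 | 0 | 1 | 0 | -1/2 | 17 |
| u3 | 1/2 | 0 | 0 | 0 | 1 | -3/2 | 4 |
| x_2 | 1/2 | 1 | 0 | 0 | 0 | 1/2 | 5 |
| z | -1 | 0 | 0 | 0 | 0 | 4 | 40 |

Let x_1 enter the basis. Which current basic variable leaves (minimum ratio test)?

u1

Column x_1 entries and ratios — u1: 2/(3/2) = 4/3; u2: 17/(3/2) = 34/3; u3: 4/(1/2) = 8; x_2: 5/(1/2) = 10.
Smallest ratio is 4/3 in the row of u1, so u1 leaves.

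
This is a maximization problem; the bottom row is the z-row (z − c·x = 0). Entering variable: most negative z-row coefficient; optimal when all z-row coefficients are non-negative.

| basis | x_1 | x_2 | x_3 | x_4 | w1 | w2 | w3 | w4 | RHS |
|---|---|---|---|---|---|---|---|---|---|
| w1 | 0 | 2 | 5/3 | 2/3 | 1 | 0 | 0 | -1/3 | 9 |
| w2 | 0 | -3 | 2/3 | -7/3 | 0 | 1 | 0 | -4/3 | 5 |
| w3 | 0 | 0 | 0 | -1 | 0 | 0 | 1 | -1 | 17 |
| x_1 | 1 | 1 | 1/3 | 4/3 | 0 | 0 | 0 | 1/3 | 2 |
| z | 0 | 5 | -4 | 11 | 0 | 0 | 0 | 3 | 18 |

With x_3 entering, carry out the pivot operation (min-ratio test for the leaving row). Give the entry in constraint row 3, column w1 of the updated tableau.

Ratio test on column x_3 — row 1: 9/(5/3) = 27/5; row 2: 5/(2/3) = 15/2; row 3: entry 0 ≤ 0; row 4: 2/(1/3) = 6. Minimum is 27/5 at row 1 (w1 leaves); pivot element 5/3.
Divide row 1 by 5/3; eliminate column x_3 from the other rows.
Row 3 update in column w1: 0 − 0·(3/5) = 0.

0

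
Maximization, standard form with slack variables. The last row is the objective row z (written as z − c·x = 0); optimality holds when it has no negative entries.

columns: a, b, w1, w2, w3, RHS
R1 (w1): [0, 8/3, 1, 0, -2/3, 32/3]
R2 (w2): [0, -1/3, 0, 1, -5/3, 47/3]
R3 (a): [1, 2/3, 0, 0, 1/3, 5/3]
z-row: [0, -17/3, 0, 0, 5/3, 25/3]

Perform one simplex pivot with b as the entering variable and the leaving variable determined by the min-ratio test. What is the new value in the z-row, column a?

17/2

Ratio test on column b — row 1: (32/3)/(8/3) = 4; row 2: entry -1/3 ≤ 0; row 3: (5/3)/(2/3) = 5/2. Minimum is 5/2 at row 3 (a leaves); pivot element 2/3.
Divide row 3 by 2/3; eliminate column b from the other rows.
z-row update in column a: 0 − (-17/3)·(3/2) = 17/2.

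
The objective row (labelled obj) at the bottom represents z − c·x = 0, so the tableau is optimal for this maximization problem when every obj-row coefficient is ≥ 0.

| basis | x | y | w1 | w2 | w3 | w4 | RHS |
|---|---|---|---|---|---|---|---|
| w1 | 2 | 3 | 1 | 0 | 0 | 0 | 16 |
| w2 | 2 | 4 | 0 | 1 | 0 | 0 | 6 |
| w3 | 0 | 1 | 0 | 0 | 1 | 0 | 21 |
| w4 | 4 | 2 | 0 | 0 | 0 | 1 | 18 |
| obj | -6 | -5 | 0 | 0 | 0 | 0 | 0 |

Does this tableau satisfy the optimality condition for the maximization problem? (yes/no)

no

The obj-row has a negative entry -6 in column x, so it is not optimal.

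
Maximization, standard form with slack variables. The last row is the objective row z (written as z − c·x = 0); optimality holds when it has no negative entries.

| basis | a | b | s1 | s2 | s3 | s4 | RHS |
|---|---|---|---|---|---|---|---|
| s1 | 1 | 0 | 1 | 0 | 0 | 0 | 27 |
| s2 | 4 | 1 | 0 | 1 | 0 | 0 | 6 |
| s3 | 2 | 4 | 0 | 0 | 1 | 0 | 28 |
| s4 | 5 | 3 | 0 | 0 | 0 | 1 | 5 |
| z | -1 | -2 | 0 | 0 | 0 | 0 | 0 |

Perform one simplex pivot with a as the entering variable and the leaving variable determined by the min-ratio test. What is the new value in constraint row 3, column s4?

Ratio test on column a — row 1: 27/1 = 27; row 2: 6/4 = 3/2; row 3: 28/2 = 14; row 4: 5/5 = 1. Minimum is 1 at row 4 (s4 leaves); pivot element 5.
Divide row 4 by 5; eliminate column a from the other rows.
Row 3 update in column s4: 0 − 2·(1/5) = -2/5.

-2/5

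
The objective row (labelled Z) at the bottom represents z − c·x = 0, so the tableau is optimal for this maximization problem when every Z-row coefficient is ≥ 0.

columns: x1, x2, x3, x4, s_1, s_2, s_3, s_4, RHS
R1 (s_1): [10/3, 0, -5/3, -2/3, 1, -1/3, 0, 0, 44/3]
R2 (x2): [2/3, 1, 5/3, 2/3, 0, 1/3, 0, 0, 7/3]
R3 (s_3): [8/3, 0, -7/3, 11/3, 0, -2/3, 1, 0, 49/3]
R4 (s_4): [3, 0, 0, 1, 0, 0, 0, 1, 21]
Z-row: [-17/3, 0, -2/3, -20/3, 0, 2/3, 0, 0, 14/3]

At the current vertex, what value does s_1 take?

44/3

s_1 is basic (row 1); its value is the RHS of that row, 44/3.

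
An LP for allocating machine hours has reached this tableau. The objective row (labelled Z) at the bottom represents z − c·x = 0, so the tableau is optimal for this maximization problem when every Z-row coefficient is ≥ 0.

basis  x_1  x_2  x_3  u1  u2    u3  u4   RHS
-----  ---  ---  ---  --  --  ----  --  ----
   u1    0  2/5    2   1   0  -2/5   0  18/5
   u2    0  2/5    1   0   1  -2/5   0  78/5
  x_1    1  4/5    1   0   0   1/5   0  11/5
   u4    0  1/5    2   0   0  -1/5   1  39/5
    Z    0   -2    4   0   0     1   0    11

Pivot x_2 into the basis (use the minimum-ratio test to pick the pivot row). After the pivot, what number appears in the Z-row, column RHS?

33/2

Ratio test on column x_2 — row 1: (18/5)/(2/5) = 9; row 2: (78/5)/(2/5) = 39; row 3: (11/5)/(4/5) = 11/4; row 4: (39/5)/(1/5) = 39. Minimum is 11/4 at row 3 (x_1 leaves); pivot element 4/5.
Divide row 3 by 4/5; eliminate column x_2 from the other rows.
Z-row update in column RHS: 11 − (-2)·(11/4) = 33/2.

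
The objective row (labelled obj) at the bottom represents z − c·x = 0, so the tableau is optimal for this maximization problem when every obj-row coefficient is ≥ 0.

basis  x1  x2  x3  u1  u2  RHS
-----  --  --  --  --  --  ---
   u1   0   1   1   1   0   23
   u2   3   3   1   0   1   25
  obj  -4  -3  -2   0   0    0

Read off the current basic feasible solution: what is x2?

0

x2 is not in the basis, so in the current basic feasible solution x2 = 0.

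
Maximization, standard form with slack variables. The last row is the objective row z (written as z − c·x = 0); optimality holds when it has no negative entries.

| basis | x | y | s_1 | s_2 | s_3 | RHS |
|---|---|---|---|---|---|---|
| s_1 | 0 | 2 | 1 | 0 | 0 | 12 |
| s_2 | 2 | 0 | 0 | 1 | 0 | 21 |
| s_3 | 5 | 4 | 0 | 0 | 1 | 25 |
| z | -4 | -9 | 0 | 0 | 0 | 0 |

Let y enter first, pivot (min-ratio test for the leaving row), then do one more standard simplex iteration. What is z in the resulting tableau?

Ratio test on column y — row 1: 12/2 = 6; row 2: entry 0 ≤ 0; row 3: 25/4 = 25/4. Minimum is 6 at row 1 (s_1 leaves); pivot element 2.
Pivot on row 1; the z-row RHS becomes 0 − (-9)·6 = 54.
Next entering variable (most negative z-row entry -4): x.
Ratio test on column x — row 1: entry 0 ≤ 0; row 2: 21/2 = 21/2; row 3: 1/5 = 1/5. Minimum is 1/5 at row 3 (s_3 leaves); pivot element 5.
After the second pivot the z-row RHS is 54 − (-4)·(1/5) = 274/5.

274/5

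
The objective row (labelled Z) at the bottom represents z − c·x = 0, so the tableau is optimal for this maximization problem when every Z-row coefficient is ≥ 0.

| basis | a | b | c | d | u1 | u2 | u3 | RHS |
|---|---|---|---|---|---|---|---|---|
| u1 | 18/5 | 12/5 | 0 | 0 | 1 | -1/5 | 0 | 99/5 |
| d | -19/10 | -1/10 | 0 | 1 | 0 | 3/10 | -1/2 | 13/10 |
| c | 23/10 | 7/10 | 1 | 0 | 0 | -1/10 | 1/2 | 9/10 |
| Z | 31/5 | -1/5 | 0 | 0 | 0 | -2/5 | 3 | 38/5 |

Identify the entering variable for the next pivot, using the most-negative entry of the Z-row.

u2

Negative Z-row entries: b: -1/5, u2: -2/5.
The most negative is -2/5 in column u2, so u2 enters.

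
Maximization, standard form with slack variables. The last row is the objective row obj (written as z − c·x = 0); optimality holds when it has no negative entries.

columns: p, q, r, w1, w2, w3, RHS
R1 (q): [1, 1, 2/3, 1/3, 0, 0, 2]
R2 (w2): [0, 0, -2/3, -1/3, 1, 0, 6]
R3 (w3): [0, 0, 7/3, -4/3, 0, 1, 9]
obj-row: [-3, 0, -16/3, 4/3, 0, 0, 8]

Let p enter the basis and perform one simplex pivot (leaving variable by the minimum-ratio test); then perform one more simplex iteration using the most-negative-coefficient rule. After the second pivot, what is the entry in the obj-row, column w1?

4

Ratio test on column p — row 1: 2/1 = 2; row 2: entry 0 ≤ 0; row 3: entry 0 ≤ 0. Minimum is 2 at row 1 (q leaves); pivot element 1.
Divide row 1 by 1; eliminate column p from the other rows.
Second iteration: most negative obj-row entry is -10/3 in column r, so r enters.
Ratio test on column r — row 1: 2/(2/3) = 3; row 2: entry -2/3 ≤ 0; row 3: 9/(7/3) = 27/7. Minimum is 3 at row 1 (p leaves); pivot element 2/3.
Divide row 1 by 2/3; eliminate column r from the other rows.
After both pivots, the entry at the obj-row, column w1 is 4.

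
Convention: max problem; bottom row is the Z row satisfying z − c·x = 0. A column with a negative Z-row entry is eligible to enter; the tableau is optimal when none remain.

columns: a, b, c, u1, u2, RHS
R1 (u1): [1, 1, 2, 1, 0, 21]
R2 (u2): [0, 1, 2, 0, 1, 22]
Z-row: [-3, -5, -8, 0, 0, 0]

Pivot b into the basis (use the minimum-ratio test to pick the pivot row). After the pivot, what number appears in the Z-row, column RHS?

Ratio test on column b — row 1: 21/1 = 21; row 2: 22/1 = 22. Minimum is 21 at row 1 (u1 leaves); pivot element 1.
Divide row 1 by 1; eliminate column b from the other rows.
Z-row update in column RHS: 0 − (-5)·21 = 105.

105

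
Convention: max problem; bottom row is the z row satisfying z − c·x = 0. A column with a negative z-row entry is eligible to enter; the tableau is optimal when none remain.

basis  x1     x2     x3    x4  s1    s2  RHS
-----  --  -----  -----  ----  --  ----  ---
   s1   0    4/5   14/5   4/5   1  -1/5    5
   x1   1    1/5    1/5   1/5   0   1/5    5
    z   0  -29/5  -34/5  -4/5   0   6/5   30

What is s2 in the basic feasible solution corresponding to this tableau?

0

s2 is not in the basis, so in the current basic feasible solution s2 = 0.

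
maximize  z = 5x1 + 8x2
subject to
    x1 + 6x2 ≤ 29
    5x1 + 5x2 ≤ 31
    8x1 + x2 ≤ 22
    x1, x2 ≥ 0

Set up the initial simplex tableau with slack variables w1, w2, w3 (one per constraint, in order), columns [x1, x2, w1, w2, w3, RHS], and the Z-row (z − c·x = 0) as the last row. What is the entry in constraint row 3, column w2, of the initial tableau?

0

Slack w2 belongs to constraint 2; its column is the unit vector e_2, so the entry in row 3 is 0.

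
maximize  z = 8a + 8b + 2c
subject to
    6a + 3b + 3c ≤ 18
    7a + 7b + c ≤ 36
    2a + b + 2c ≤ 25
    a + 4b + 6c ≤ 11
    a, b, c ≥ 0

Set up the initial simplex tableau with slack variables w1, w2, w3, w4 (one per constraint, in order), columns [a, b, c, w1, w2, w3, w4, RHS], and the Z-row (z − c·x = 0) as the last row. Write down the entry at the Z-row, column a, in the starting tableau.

The Z-row carries the negated objective coefficients: the a entry is -8.

-8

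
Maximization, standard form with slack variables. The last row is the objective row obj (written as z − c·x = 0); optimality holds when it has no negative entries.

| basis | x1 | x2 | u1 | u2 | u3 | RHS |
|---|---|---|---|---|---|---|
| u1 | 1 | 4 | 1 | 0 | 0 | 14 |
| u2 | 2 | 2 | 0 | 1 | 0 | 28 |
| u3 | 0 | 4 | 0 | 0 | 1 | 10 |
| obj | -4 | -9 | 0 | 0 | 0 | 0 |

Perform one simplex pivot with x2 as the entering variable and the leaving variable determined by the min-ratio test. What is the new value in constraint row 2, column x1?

2

Ratio test on column x2 — row 1: 14/4 = 7/2; row 2: 28/2 = 14; row 3: 10/4 = 5/2. Minimum is 5/2 at row 3 (u3 leaves); pivot element 4.
Divide row 3 by 4; eliminate column x2 from the other rows.
Row 2 update in column x1: 2 − 2·0 = 2.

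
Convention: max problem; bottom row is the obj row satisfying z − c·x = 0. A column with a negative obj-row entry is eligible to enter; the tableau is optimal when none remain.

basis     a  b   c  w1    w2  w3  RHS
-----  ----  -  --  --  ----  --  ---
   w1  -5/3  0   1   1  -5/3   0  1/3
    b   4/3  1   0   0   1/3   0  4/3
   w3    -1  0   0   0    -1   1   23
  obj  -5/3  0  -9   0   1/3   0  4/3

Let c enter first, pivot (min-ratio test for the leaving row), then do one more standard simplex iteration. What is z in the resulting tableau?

21

Ratio test on column c — row 1: (1/3)/1 = 1/3; row 2: entry 0 ≤ 0; row 3: entry 0 ≤ 0. Minimum is 1/3 at row 1 (w1 leaves); pivot element 1.
Pivot on row 1; the obj-row RHS becomes 4/3 − (-9)·(1/3) = 13/3.
Next entering variable (most negative obj-row entry -50/3): a.
Ratio test on column a — row 1: entry -5/3 ≤ 0; row 2: (4/3)/(4/3) = 1; row 3: entry -1 ≤ 0. Minimum is 1 at row 2 (b leaves); pivot element 4/3.
After the second pivot the obj-row RHS is 13/3 − (-50/3)·1 = 21.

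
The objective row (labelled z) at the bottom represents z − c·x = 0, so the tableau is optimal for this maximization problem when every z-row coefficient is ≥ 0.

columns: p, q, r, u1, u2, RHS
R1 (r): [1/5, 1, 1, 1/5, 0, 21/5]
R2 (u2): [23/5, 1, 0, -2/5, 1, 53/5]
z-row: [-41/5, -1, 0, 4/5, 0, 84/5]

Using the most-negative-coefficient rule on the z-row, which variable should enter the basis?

p

Negative z-row entries: p: -41/5, q: -1.
The most negative is -41/5 in column p, so p enters.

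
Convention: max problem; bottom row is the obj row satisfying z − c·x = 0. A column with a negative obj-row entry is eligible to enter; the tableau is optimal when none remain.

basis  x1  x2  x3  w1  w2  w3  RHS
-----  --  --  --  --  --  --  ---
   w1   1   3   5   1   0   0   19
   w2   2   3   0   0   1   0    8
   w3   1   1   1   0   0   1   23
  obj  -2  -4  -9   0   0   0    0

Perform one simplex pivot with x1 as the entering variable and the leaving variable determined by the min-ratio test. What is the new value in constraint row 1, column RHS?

Ratio test on column x1 — row 1: 19/1 = 19; row 2: 8/2 = 4; row 3: 23/1 = 23. Minimum is 4 at row 2 (w2 leaves); pivot element 2.
Divide row 2 by 2; eliminate column x1 from the other rows.
Row 1 update in column RHS: 19 − 1·4 = 15.

15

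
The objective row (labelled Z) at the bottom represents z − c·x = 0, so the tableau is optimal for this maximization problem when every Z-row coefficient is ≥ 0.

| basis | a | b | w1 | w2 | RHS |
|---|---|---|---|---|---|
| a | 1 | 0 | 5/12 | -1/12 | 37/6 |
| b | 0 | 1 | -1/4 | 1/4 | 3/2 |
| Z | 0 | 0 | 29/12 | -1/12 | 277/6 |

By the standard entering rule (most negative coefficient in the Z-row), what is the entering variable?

Negative Z-row entries: w2: -1/12.
The most negative is -1/12 in column w2, so w2 enters.

w2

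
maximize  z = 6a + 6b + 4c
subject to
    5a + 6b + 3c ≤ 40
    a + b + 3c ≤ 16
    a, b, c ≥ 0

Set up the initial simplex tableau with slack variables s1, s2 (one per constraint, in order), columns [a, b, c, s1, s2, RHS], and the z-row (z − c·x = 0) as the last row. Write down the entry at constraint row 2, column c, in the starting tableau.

3

Constraint 2 has coefficient 3 on c.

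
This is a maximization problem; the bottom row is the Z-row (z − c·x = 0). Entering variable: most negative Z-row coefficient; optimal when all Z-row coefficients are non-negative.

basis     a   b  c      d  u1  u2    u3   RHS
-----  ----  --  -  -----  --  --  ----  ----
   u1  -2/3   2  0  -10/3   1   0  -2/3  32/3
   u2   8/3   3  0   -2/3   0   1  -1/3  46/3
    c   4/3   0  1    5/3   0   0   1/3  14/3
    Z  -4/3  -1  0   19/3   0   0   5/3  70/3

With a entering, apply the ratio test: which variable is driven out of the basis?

c

Column a entries and ratios — u1: -2/3 ≤ 0, skip; u2: (46/3)/(8/3) = 23/4; c: (14/3)/(4/3) = 7/2.
Smallest ratio is 7/2 in the row of c, so c leaves.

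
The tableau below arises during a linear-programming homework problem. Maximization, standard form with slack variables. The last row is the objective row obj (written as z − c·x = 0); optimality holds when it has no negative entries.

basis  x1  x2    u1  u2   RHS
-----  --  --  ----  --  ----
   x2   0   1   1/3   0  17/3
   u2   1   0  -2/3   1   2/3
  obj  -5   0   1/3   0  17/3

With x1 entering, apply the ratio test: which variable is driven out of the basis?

u2

Column x1 entries and ratios — x2: 0 ≤ 0, skip; u2: (2/3)/1 = 2/3.
Smallest ratio is 2/3 in the row of u2, so u2 leaves.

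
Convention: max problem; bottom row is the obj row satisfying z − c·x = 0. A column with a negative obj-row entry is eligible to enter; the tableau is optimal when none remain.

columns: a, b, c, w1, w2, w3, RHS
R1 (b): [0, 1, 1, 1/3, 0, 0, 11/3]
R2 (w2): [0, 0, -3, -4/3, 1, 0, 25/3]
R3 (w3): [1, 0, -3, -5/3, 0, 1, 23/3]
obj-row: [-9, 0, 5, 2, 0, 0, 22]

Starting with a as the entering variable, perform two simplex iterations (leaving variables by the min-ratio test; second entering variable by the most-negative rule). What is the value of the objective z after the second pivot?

Ratio test on column a — row 1: entry 0 ≤ 0; row 2: entry 0 ≤ 0; row 3: (23/3)/1 = 23/3. Minimum is 23/3 at row 3 (w3 leaves); pivot element 1.
Pivot on row 3; the obj-row RHS becomes 22 − (-9)·(23/3) = 91.
Next entering variable (most negative obj-row entry -22): c.
Ratio test on column c — row 1: (11/3)/1 = 11/3; row 2: entry -3 ≤ 0; row 3: entry -3 ≤ 0. Minimum is 11/3 at row 1 (b leaves); pivot element 1.
After the second pivot the obj-row RHS is 91 − (-22)·(11/3) = 515/3.

515/3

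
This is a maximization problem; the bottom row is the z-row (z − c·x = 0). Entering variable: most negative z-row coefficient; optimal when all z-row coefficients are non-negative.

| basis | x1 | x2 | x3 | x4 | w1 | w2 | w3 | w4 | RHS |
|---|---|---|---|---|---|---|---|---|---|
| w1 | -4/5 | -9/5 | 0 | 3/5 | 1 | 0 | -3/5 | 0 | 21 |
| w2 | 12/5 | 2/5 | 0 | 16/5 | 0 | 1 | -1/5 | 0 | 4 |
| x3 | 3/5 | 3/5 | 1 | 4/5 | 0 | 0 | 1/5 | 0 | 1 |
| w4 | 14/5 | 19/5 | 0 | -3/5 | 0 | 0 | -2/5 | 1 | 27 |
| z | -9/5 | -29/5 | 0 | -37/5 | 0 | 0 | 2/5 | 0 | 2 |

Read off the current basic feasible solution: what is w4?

27

w4 is basic (row 4); its value is the RHS of that row, 27.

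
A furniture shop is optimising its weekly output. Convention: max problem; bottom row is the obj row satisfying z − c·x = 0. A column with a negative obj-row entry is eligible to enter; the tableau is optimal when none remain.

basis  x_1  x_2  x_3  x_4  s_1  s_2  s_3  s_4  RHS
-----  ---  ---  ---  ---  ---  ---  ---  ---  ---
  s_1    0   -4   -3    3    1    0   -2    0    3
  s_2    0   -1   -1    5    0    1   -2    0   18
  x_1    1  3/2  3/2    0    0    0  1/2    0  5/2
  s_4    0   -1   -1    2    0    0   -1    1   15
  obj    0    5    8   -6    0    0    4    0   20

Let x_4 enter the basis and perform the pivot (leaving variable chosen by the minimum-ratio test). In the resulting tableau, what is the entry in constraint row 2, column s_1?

Ratio test on column x_4 — row 1: 3/3 = 1; row 2: 18/5 = 18/5; row 3: entry 0 ≤ 0; row 4: 15/2 = 15/2. Minimum is 1 at row 1 (s_1 leaves); pivot element 3.
Divide row 1 by 3; eliminate column x_4 from the other rows.
Row 2 update in column s_1: 0 − 5·(1/3) = -5/3.

-5/3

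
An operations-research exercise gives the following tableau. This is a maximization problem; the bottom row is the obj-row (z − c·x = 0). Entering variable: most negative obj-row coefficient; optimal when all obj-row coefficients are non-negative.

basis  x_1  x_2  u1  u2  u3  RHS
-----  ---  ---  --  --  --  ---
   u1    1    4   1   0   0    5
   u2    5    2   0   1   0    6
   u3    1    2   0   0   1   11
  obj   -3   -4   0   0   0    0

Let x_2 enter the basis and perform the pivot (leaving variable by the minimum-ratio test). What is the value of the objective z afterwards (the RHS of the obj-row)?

5

Ratio test on column x_2 — row 1: 5/4 = 5/4; row 2: 6/2 = 3; row 3: 11/2 = 11/2. Minimum is 5/4 at row 1 (u1 leaves); pivot element 4.
Pivot on row 1; the obj-row RHS becomes 0 − (-4)·(5/4) = 5.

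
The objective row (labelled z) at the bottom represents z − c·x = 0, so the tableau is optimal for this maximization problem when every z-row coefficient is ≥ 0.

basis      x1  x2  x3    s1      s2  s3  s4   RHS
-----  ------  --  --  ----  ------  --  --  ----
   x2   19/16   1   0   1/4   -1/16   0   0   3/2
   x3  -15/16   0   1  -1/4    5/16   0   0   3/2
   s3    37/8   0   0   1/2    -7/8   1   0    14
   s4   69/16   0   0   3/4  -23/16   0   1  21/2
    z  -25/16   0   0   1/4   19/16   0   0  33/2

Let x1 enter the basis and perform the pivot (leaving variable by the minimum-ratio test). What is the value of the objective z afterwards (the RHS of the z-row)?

351/19

Ratio test on column x1 — row 1: (3/2)/(19/16) = 24/19; row 2: entry -15/16 ≤ 0; row 3: 14/(37/8) = 112/37; row 4: (21/2)/(69/16) = 56/23. Minimum is 24/19 at row 1 (x2 leaves); pivot element 19/16.
Pivot on row 1; the z-row RHS becomes 33/2 − (-25/16)·(24/19) = 351/19.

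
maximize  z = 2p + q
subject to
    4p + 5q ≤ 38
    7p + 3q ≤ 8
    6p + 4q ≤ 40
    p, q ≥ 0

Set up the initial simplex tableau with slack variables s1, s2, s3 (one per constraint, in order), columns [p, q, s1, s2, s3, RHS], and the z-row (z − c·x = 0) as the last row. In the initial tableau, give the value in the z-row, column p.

-2

The z-row carries the negated objective coefficients: the p entry is -2.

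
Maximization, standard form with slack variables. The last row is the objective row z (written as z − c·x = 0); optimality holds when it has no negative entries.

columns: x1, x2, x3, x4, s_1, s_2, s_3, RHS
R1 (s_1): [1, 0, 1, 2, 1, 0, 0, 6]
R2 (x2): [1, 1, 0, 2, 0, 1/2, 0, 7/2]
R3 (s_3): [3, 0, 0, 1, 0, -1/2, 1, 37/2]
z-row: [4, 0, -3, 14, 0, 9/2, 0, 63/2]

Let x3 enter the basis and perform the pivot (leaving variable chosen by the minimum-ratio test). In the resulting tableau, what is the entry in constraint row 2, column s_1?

0

Ratio test on column x3 — row 1: 6/1 = 6; row 2: entry 0 ≤ 0; row 3: entry 0 ≤ 0. Minimum is 6 at row 1 (s_1 leaves); pivot element 1.
Divide row 1 by 1; eliminate column x3 from the other rows.
Row 2 update in column s_1: 0 − 0·1 = 0.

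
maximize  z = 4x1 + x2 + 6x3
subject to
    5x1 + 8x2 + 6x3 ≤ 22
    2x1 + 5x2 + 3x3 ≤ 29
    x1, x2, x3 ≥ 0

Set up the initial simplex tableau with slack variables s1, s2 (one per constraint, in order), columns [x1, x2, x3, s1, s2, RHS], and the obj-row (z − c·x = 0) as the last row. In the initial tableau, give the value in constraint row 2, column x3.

Constraint 2 has coefficient 3 on x3.

3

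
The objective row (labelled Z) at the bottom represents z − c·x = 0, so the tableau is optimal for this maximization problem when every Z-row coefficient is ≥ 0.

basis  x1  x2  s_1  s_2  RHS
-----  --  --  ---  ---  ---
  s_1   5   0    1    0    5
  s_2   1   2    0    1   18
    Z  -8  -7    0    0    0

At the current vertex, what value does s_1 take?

5

s_1 is basic (row 1); its value is the RHS of that row, 5.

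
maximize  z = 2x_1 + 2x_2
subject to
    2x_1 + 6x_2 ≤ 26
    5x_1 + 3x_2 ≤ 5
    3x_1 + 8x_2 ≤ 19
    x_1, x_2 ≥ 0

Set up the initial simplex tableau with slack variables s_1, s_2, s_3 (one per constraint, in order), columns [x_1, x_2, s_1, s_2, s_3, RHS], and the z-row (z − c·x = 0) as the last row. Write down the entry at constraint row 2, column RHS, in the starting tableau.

5

The RHS of constraint 2 is b_2 = 5.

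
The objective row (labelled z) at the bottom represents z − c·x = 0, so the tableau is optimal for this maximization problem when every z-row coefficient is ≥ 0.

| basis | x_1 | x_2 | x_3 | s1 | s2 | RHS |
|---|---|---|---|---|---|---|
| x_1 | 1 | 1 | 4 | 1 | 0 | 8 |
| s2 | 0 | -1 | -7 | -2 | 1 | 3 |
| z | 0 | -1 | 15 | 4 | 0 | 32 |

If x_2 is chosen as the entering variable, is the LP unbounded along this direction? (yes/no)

no

Column x_2 has positive entries in row(s) 1, so the ratio test bounds it — not unbounded.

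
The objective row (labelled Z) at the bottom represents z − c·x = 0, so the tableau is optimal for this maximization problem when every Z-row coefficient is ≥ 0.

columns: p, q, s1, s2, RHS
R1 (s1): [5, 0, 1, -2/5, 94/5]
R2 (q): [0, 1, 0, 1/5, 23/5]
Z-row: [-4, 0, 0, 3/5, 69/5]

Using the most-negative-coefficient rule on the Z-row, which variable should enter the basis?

Negative Z-row entries: p: -4.
The most negative is -4 in column p, so p enters.

p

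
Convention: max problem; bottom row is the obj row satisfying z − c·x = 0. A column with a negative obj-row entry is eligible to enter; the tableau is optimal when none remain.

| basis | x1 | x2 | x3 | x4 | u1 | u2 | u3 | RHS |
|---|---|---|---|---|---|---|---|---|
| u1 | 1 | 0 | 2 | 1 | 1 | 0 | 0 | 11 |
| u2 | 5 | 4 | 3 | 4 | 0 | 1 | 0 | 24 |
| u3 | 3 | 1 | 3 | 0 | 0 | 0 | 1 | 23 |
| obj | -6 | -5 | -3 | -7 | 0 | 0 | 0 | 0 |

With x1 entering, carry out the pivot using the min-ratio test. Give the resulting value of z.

Ratio test on column x1 — row 1: 11/1 = 11; row 2: 24/5 = 24/5; row 3: 23/3 = 23/3. Minimum is 24/5 at row 2 (u2 leaves); pivot element 5.
Pivot on row 2; the obj-row RHS becomes 0 − (-6)·(24/5) = 144/5.

144/5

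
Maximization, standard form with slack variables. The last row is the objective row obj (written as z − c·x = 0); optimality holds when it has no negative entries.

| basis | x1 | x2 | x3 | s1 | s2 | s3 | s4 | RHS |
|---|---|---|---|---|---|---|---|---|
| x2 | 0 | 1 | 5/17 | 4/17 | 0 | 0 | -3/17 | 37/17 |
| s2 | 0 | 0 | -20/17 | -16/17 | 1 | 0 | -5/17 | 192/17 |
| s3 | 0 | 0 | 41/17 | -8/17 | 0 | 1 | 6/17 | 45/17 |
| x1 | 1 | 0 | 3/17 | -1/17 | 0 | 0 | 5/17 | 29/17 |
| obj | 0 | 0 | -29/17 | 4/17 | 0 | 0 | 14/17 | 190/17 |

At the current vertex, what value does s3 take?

s3 is basic (row 3); its value is the RHS of that row, 45/17.

45/17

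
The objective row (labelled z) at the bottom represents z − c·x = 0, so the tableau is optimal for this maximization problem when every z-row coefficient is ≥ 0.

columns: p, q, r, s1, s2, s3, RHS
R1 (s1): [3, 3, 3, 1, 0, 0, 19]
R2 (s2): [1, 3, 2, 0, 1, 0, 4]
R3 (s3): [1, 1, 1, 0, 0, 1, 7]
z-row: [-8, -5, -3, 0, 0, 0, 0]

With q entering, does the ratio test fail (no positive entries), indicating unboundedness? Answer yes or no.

no

Column q has positive entries in row(s) 1, 2, 3, so the ratio test bounds it — not unbounded.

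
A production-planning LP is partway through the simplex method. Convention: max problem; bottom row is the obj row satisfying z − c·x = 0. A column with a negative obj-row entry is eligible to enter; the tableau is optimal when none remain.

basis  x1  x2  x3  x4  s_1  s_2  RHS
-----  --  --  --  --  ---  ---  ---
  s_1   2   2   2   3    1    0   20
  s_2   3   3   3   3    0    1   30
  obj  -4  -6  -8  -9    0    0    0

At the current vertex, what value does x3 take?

x3 is not in the basis, so in the current basic feasible solution x3 = 0.

0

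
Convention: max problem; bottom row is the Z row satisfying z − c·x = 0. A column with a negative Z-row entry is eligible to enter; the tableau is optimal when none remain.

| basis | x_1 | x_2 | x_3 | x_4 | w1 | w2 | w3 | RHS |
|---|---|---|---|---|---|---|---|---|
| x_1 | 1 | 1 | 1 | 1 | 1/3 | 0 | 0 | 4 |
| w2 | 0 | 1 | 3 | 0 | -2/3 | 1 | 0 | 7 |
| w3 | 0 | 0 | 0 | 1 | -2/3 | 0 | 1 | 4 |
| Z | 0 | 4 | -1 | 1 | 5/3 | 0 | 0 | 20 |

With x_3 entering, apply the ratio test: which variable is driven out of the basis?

w2

Column x_3 entries and ratios — x_1: 4/1 = 4; w2: 7/3 = 7/3; w3: 0 ≤ 0, skip.
Smallest ratio is 7/3 in the row of w2, so w2 leaves.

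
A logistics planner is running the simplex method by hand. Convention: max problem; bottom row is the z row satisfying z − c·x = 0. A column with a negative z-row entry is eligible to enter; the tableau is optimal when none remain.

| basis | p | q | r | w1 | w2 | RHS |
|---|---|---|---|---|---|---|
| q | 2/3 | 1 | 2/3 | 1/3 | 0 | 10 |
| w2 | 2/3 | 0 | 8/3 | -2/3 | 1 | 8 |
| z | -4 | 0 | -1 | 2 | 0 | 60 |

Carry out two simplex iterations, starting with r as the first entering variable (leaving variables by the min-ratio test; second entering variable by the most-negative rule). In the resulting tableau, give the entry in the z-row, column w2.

Ratio test on column r — row 1: 10/(2/3) = 15; row 2: 8/(8/3) = 3. Minimum is 3 at row 2 (w2 leaves); pivot element 8/3.
Divide row 2 by 8/3; eliminate column r from the other rows.
Second iteration: most negative z-row entry is -15/4 in column p, so p enters.
Ratio test on column p — row 1: 8/(1/2) = 16; row 2: 3/(1/4) = 12. Minimum is 12 at row 2 (r leaves); pivot element 1/4.
Divide row 2 by 1/4; eliminate column p from the other rows.
After both pivots, the entry at the z-row, column w2 is 6.

6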